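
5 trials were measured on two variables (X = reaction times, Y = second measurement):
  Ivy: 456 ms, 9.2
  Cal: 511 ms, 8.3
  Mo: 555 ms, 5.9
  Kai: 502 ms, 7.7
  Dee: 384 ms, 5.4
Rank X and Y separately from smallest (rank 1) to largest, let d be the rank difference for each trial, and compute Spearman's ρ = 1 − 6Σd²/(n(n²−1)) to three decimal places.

Ranks of variable 1: 2, 4, 5, 3, 1
Ranks of variable 2: 5, 4, 2, 3, 1
d = r₁ − r₂: -3, 0, 3, 0, 0
d²: 9, 0, 9, 0, 0; Σd² = 18
ρ = 1 − 6·18/(5·24) = 1 − 108/120 = 0.100

0.100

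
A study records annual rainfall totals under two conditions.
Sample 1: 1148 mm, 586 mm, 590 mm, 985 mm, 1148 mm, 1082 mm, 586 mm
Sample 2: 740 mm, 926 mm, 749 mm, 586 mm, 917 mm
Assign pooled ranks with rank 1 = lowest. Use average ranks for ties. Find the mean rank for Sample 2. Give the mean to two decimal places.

5.60

Sorted (ascending): 586, 586, 586, 590, 740, 749, 917, 926, 985, 1082, 1148, 1148
The 3 values of 586 occupy positions 1–3 → average rank 2.
The 2 values of 1148 occupy positions 11–12 → average rank (11+12)/2 = 11.5.
Sample 2 values → pooled ranks: 740→5, 926→8, 749→6, 586→2, 917→7
Mean rank = (5 + 8 + 6 + 2 + 7) / 5 = 5.60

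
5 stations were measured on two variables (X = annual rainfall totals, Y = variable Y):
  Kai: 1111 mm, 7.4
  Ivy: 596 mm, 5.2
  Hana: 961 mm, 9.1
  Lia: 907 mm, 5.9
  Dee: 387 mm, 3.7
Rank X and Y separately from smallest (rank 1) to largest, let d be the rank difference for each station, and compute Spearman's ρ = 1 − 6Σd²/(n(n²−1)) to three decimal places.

0.900

Ranks of variable 1: 5, 2, 4, 3, 1
Ranks of variable 2: 4, 2, 5, 3, 1
d = r₁ − r₂: 1, 0, -1, 0, 0
d²: 1, 0, 1, 0, 0; Σd² = 2
ρ = 1 − 6·2/(5·24) = 1 − 12/120 = 0.900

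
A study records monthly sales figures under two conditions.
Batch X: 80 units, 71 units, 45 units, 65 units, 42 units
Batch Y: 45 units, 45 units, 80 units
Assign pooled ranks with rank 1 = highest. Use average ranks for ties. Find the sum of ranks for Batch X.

Sorted (descending): 80, 80, 71, 65, 45, 45, 45, 42
The 2 values of 80 occupy positions 1–2 → average rank (1+2)/2 = 1.5.
The 3 values of 45 occupy positions 5–7 → average rank 6.
Batch X values → pooled ranks: 80→1.5, 71→3, 45→6, 65→4, 42→8
Rank sum = 1.5 + 3 + 6 + 4 + 8 = 22.5

22.5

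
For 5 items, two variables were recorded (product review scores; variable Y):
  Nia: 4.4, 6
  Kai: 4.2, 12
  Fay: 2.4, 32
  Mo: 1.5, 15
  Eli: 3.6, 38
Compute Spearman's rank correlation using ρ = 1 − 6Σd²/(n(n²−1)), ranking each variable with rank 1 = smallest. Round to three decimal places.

Ranks of variable 1: 5, 4, 2, 1, 3
Ranks of variable 2: 1, 2, 4, 3, 5
d = r₁ − r₂: 4, 2, -2, -2, -2
d²: 16, 4, 4, 4, 4; Σd² = 32
ρ = 1 − 6·32/(5·24) = 1 − 192/120 = -0.600

-0.600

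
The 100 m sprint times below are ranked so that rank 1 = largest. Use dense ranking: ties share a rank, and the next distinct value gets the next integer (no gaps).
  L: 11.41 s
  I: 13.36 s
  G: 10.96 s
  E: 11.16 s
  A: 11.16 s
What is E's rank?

3

Sorted (descending): 13.36, 11.41, 11.16, 11.16, 10.96
The 2 values of 11.16 share dense rank 3.
Remaining distinct values take the next consecutive integers.
E has value 11.16 s → rank 3.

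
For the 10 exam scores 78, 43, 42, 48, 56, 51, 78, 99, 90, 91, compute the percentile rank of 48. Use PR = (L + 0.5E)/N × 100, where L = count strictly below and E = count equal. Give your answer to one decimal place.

N = 10.
Strictly below 48: 2. Equal to 48: 1.
PR = (2 + 0.5·1)/10 × 100 = 25.0

25.0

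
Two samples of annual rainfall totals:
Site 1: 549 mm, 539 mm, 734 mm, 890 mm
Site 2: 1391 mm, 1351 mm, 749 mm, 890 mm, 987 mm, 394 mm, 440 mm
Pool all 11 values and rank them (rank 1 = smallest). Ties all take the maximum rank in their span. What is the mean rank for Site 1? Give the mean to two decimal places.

5.00

Sorted (ascending): 394, 440, 539, 549, 734, 749, 890, 890, 987, 1351, 1391
The 2 values of 890 occupy positions 7–8 → each gets rank 8.
Site 1 values → pooled ranks: 549→4, 539→3, 734→5, 890→8
Mean rank = (4 + 3 + 5 + 8) / 4 = 5.00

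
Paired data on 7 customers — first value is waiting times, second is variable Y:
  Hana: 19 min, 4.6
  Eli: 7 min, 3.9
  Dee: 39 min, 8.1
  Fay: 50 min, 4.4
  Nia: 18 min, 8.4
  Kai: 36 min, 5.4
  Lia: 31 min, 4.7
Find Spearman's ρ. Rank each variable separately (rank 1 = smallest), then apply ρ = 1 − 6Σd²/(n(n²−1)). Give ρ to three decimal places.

0.107

Ranks of variable 1: 3, 1, 6, 7, 2, 5, 4
Ranks of variable 2: 3, 1, 6, 2, 7, 5, 4
d = r₁ − r₂: 0, 0, 0, 5, -5, 0, 0
d²: 0, 0, 0, 25, 25, 0, 0; Σd² = 50
ρ = 1 − 6·50/(7·48) = 1 − 300/336 = 0.107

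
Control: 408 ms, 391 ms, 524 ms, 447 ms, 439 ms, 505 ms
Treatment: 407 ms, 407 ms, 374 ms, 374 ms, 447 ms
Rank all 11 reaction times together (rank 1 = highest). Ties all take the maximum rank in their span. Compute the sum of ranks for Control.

Sorted (descending): 524, 505, 447, 447, 439, 408, 407, 407, 391, 374, 374
The 2 values of 447 occupy positions 3–4 → each gets rank 4.
The 2 values of 407 occupy positions 7–8 → each gets rank 8.
The 2 values of 374 occupy positions 10–11 → each gets rank 11.
Control values → pooled ranks: 408→6, 391→9, 524→1, 447→4, 439→5, 505→2
Rank sum = 6 + 9 + 1 + 4 + 5 + 2 = 27

27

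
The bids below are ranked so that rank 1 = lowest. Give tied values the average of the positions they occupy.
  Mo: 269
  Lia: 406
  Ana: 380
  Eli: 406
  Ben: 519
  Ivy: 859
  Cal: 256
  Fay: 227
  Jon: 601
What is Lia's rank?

5.5

Sorted (ascending): 227, 256, 269, 380, 406, 406, 519, 601, 859
The 2 values of 406 occupy positions 5–6 → average rank (5+6)/2 = 5.5.
Lia has value 406 → rank 5.5.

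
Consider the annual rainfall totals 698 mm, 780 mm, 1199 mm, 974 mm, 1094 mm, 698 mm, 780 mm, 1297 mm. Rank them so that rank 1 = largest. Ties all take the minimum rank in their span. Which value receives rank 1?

1297

Sorted (descending): 1297, 1199, 1094, 974, 780, 780, 698, 698
The 2 values of 780 occupy positions 5–6 → each gets rank 5.
The 2 values of 698 occupy positions 7–8 → each gets rank 7.
Rank 1 → value 1297.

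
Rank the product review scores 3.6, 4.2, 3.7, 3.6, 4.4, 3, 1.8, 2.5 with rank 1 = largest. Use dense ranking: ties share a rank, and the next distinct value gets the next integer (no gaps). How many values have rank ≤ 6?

7

Sorted (descending): 4.4, 4.2, 3.7, 3.6, 3.6, 3, 2.5, 1.8
The 2 values of 3.6 share dense rank 4.
Remaining distinct values take the next consecutive integers.
Ranks ≤ 6: {1, 2, 3, 4, 4, 5, 6} → 7 values.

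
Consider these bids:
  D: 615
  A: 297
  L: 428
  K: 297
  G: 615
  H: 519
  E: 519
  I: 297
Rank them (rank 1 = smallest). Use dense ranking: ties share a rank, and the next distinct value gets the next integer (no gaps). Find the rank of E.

Sorted (ascending): 297, 297, 297, 428, 519, 519, 615, 615
The 3 values of 297 share dense rank 1.
The 2 values of 519 share dense rank 3.
The 2 values of 615 share dense rank 4.
Remaining distinct values take the next consecutive integers.
E has value 519 → rank 3.

3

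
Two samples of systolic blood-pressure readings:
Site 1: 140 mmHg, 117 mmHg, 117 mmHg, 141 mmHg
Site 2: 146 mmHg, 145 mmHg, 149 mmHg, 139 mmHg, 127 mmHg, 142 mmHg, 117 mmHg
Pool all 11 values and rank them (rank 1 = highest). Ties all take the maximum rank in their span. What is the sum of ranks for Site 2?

Sorted (descending): 149, 146, 145, 142, 141, 140, 139, 127, 117, 117, 117
The 3 values of 117 occupy positions 9–11 → each gets rank 11.
Site 2 values → pooled ranks: 146→2, 145→3, 149→1, 139→7, 127→8, 142→4, 117→11
Rank sum = 2 + 3 + 1 + 7 + 8 + 4 + 11 = 36

36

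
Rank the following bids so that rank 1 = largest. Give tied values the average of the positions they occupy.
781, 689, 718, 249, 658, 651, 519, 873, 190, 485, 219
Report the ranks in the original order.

Sorted (descending): 873, 781, 718, 689, 658, 651, 519, 485, 249, 219, 190
No ties — each value takes its position as its rank.

2, 4, 3, 9, 5, 6, 7, 1, 11, 8, 10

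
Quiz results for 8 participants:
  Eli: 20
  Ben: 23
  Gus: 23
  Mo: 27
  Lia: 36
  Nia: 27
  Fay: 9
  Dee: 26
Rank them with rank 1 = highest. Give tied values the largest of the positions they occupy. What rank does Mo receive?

3

Sorted (descending): 36, 27, 27, 26, 23, 23, 20, 9
The 2 values of 27 occupy positions 2–3 → each gets rank 3.
The 2 values of 23 occupy positions 5–6 → each gets rank 6.
Mo has value 27 → rank 3.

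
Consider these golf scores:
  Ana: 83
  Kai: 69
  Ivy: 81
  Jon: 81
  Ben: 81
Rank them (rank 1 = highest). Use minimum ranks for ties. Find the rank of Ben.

2

Sorted (descending): 83, 81, 81, 81, 69
The 3 values of 81 occupy positions 2–4 → each gets rank 2.
Ben has value 81 → rank 2.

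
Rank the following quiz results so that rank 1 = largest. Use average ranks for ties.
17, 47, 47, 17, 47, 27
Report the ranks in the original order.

5.5, 2, 2, 5.5, 2, 4

Sorted (descending): 47, 47, 47, 27, 17, 17
The 3 values of 47 occupy positions 1–3 → average rank 2.
The 2 values of 17 occupy positions 5–6 → average rank (5+6)/2 = 5.5.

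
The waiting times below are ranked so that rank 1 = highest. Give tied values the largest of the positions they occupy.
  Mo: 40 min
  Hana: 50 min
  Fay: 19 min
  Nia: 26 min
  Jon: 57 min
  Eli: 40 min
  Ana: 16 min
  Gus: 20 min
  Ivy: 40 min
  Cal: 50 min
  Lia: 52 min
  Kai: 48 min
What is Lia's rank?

Sorted (descending): 57, 52, 50, 50, 48, 40, 40, 40, 26, 20, 19, 16
The 2 values of 50 occupy positions 3–4 → each gets rank 4.
The 3 values of 40 occupy positions 6–8 → each gets rank 8.
Lia has value 52 min → rank 2.

2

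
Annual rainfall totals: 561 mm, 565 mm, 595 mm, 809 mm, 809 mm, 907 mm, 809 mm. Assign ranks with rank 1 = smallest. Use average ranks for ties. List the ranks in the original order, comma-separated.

1, 2, 3, 5, 5, 7, 5

Sorted (ascending): 561, 565, 595, 809, 809, 809, 907
The 3 values of 809 occupy positions 4–6 → average rank 5.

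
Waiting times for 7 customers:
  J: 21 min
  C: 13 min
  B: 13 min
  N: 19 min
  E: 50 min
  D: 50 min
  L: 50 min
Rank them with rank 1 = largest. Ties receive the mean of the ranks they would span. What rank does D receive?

2

Sorted (descending): 50, 50, 50, 21, 19, 13, 13
The 3 values of 50 occupy positions 1–3 → average rank 2.
The 2 values of 13 occupy positions 6–7 → average rank (6+7)/2 = 6.5.
D has value 50 min → rank 2.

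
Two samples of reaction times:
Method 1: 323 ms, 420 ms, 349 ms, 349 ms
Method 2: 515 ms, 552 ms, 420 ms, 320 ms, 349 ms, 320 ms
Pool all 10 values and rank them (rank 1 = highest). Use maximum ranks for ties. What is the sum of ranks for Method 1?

Sorted (descending): 552, 515, 420, 420, 349, 349, 349, 323, 320, 320
The 2 values of 420 occupy positions 3–4 → each gets rank 4.
The 3 values of 349 occupy positions 5–7 → each gets rank 7.
The 2 values of 320 occupy positions 9–10 → each gets rank 10.
Method 1 values → pooled ranks: 323→8, 420→4, 349→7, 349→7
Rank sum = 8 + 4 + 7 + 7 = 26

26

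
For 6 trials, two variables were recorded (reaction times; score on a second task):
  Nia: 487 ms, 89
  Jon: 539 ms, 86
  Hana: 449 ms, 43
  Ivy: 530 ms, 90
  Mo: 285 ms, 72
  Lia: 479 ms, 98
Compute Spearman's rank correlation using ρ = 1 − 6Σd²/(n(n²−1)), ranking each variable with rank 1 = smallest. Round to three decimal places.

0.429

Ranks of variable 1: 4, 6, 2, 5, 1, 3
Ranks of variable 2: 4, 3, 1, 5, 2, 6
d = r₁ − r₂: 0, 3, 1, 0, -1, -3
d²: 0, 9, 1, 0, 1, 9; Σd² = 20
ρ = 1 − 6·20/(6·35) = 1 − 120/210 = 0.429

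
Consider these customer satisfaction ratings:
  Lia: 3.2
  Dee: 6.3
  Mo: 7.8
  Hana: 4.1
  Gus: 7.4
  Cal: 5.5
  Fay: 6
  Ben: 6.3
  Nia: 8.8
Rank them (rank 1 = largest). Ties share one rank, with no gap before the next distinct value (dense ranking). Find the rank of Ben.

Sorted (descending): 8.8, 7.8, 7.4, 6.3, 6.3, 6, 5.5, 4.1, 3.2
The 2 values of 6.3 share dense rank 4.
Remaining distinct values take the next consecutive integers.
Ben has value 6.3 → rank 4.

4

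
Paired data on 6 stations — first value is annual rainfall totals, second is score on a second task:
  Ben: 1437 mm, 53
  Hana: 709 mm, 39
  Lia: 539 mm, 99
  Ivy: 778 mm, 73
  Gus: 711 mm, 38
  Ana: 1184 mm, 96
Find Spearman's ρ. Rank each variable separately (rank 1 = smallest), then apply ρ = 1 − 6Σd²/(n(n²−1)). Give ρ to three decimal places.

Ranks of variable 1: 6, 2, 1, 4, 3, 5
Ranks of variable 2: 3, 2, 6, 4, 1, 5
d = r₁ − r₂: 3, 0, -5, 0, 2, 0
d²: 9, 0, 25, 0, 4, 0; Σd² = 38
ρ = 1 − 6·38/(6·35) = 1 − 228/210 = -0.086

-0.086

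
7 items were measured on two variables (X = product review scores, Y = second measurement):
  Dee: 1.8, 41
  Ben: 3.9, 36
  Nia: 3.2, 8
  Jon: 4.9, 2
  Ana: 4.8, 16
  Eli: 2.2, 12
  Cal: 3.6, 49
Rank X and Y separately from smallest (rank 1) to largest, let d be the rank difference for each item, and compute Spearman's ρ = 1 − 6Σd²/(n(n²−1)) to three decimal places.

-0.357

Ranks of variable 1: 1, 5, 3, 7, 6, 2, 4
Ranks of variable 2: 6, 5, 2, 1, 4, 3, 7
d = r₁ − r₂: -5, 0, 1, 6, 2, -1, -3
d²: 25, 0, 1, 36, 4, 1, 9; Σd² = 76
ρ = 1 − 6·76/(7·48) = 1 − 456/336 = -0.357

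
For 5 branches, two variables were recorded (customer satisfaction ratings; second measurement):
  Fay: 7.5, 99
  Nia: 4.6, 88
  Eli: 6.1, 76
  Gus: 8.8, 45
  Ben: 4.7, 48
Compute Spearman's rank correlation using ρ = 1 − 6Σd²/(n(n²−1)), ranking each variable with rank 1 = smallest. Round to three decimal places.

Ranks of variable 1: 4, 1, 3, 5, 2
Ranks of variable 2: 5, 4, 3, 1, 2
d = r₁ − r₂: -1, -3, 0, 4, 0
d²: 1, 9, 0, 16, 0; Σd² = 26
ρ = 1 − 6·26/(5·24) = 1 − 156/120 = -0.300

-0.300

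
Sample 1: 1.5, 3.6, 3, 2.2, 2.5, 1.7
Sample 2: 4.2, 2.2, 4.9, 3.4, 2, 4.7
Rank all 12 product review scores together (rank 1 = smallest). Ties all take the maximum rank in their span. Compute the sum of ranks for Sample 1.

Sorted (ascending): 1.5, 1.7, 2, 2.2, 2.2, 2.5, 3, 3.4, 3.6, 4.2, 4.7, 4.9
The 2 values of 2.2 occupy positions 4–5 → each gets rank 5.
Sample 1 values → pooled ranks: 1.5→1, 3.6→9, 3→7, 2.2→5, 2.5→6, 1.7→2
Rank sum = 1 + 9 + 7 + 5 + 6 + 2 = 30

30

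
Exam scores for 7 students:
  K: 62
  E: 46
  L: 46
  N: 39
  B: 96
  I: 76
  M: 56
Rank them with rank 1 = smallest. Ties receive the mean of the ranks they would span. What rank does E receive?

Sorted (ascending): 39, 46, 46, 56, 62, 76, 96
The 2 values of 46 occupy positions 2–3 → average rank (2+3)/2 = 2.5.
E has value 46 → rank 2.5.

2.5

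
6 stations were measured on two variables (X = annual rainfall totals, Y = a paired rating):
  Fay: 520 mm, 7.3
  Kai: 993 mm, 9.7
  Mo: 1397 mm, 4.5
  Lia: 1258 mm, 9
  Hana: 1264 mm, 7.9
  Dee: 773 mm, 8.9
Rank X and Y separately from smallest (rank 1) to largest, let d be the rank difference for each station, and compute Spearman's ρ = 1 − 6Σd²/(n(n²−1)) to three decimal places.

Ranks of variable 1: 1, 3, 6, 4, 5, 2
Ranks of variable 2: 2, 6, 1, 5, 3, 4
d = r₁ − r₂: -1, -3, 5, -1, 2, -2
d²: 1, 9, 25, 1, 4, 4; Σd² = 44
ρ = 1 − 6·44/(6·35) = 1 − 264/210 = -0.257

-0.257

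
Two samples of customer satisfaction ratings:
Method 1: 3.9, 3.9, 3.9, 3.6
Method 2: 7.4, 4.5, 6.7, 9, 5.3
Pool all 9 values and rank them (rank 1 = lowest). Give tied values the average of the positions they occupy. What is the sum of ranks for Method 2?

35

Sorted (ascending): 3.6, 3.9, 3.9, 3.9, 4.5, 5.3, 6.7, 7.4, 9
The 3 values of 3.9 occupy positions 2–4 → average rank 3.
Method 2 values → pooled ranks: 7.4→8, 4.5→5, 6.7→7, 9→9, 5.3→6
Rank sum = 8 + 5 + 7 + 9 + 6 = 35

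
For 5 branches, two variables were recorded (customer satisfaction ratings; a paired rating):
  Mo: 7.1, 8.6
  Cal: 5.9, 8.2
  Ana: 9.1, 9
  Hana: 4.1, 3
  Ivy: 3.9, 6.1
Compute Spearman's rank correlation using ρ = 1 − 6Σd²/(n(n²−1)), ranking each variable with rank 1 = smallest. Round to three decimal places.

Ranks of variable 1: 4, 3, 5, 2, 1
Ranks of variable 2: 4, 3, 5, 1, 2
d = r₁ − r₂: 0, 0, 0, 1, -1
d²: 0, 0, 0, 1, 1; Σd² = 2
ρ = 1 − 6·2/(5·24) = 1 − 12/120 = 0.900

0.900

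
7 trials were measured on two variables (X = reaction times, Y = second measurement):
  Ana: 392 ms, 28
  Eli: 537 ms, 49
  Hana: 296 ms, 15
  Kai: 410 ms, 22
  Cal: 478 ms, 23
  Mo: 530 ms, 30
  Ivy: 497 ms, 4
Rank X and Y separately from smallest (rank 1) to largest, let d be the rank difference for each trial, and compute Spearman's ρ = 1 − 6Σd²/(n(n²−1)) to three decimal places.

0.536

Ranks of variable 1: 2, 7, 1, 3, 4, 6, 5
Ranks of variable 2: 5, 7, 2, 3, 4, 6, 1
d = r₁ − r₂: -3, 0, -1, 0, 0, 0, 4
d²: 9, 0, 1, 0, 0, 0, 16; Σd² = 26
ρ = 1 − 6·26/(7·48) = 1 − 156/336 = 0.536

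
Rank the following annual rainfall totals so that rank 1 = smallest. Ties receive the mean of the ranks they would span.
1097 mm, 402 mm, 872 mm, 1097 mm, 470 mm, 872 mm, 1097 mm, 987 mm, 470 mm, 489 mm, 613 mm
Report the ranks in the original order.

Sorted (ascending): 402, 470, 470, 489, 613, 872, 872, 987, 1097, 1097, 1097
The 2 values of 470 occupy positions 2–3 → average rank (2+3)/2 = 2.5.
The 2 values of 872 occupy positions 6–7 → average rank (6+7)/2 = 6.5.
The 3 values of 1097 occupy positions 9–11 → average rank 10.

10, 1, 6.5, 10, 2.5, 6.5, 10, 8, 2.5, 4, 5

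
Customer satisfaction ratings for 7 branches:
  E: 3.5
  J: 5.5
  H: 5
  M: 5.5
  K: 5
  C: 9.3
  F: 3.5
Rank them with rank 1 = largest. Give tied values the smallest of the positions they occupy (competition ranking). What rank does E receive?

Sorted (descending): 9.3, 5.5, 5.5, 5, 5, 3.5, 3.5
The 2 values of 5.5 occupy positions 2–3 → each gets rank 2.
The 2 values of 5 occupy positions 4–5 → each gets rank 4.
The 2 values of 3.5 occupy positions 6–7 → each gets rank 6.
E has value 3.5 → rank 6.

6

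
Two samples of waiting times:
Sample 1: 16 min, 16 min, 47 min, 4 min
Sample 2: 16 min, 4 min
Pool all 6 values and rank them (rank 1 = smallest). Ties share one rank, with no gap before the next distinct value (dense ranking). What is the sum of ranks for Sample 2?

Sorted (ascending): 4, 4, 16, 16, 16, 47
The 2 values of 4 share dense rank 1.
The 3 values of 16 share dense rank 2.
Remaining distinct values take the next consecutive integers.
Sample 2 values → pooled ranks: 16→2, 4→1
Rank sum = 2 + 1 = 3

3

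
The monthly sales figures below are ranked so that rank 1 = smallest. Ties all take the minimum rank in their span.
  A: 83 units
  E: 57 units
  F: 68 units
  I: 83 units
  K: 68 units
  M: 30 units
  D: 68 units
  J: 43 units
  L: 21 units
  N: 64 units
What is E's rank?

Sorted (ascending): 21, 30, 43, 57, 64, 68, 68, 68, 83, 83
The 3 values of 68 occupy positions 6–8 → each gets rank 6.
The 2 values of 83 occupy positions 9–10 → each gets rank 9.
E has value 57 units → rank 4.

4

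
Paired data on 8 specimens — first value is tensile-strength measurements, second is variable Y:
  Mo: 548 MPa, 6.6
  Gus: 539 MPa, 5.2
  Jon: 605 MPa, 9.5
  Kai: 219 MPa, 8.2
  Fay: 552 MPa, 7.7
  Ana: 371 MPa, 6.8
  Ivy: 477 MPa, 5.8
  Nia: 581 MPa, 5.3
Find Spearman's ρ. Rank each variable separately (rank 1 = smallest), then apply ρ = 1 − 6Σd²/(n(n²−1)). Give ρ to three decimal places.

Ranks of variable 1: 5, 4, 8, 1, 6, 2, 3, 7
Ranks of variable 2: 4, 1, 8, 7, 6, 5, 3, 2
d = r₁ − r₂: 1, 3, 0, -6, 0, -3, 0, 5
d²: 1, 9, 0, 36, 0, 9, 0, 25; Σd² = 80
ρ = 1 − 6·80/(8·63) = 1 − 480/504 = 0.048

0.048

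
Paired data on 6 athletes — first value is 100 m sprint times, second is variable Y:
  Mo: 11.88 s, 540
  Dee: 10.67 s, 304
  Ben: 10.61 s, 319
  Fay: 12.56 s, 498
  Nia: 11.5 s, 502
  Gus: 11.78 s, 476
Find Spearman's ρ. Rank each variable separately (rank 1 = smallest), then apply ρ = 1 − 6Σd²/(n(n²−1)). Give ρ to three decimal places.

0.657

Ranks of variable 1: 5, 2, 1, 6, 3, 4
Ranks of variable 2: 6, 1, 2, 4, 5, 3
d = r₁ − r₂: -1, 1, -1, 2, -2, 1
d²: 1, 1, 1, 4, 4, 1; Σd² = 12
ρ = 1 − 6·12/(6·35) = 1 − 72/210 = 0.657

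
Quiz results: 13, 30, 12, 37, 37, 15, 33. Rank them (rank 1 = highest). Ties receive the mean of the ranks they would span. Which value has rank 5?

Sorted (descending): 37, 37, 33, 30, 15, 13, 12
The 2 values of 37 occupy positions 1–2 → average rank (1+2)/2 = 1.5.
Rank 5 → value 15.

15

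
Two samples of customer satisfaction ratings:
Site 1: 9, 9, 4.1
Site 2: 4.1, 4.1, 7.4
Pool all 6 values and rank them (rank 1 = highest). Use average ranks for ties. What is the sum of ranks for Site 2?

Sorted (descending): 9, 9, 7.4, 4.1, 4.1, 4.1
The 2 values of 9 occupy positions 1–2 → average rank (1+2)/2 = 1.5.
The 3 values of 4.1 occupy positions 4–6 → average rank 5.
Site 2 values → pooled ranks: 4.1→5, 4.1→5, 7.4→3
Rank sum = 5 + 5 + 3 = 13

13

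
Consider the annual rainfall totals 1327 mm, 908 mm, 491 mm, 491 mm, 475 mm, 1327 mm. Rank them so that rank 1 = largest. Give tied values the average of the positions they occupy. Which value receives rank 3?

908

Sorted (descending): 1327, 1327, 908, 491, 491, 475
The 2 values of 1327 occupy positions 1–2 → average rank (1+2)/2 = 1.5.
The 2 values of 491 occupy positions 4–5 → average rank (4+5)/2 = 4.5.
Rank 3 → value 908.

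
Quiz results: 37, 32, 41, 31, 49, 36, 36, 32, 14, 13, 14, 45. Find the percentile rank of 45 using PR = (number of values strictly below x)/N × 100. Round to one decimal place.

83.3

N = 12.
Strictly below 45: 10. Equal to 45: 1.
PR = 10/12 × 100 = 83.3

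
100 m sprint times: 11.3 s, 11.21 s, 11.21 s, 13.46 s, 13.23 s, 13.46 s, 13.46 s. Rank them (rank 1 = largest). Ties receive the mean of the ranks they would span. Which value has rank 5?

11.3

Sorted (descending): 13.46, 13.46, 13.46, 13.23, 11.3, 11.21, 11.21
The 3 values of 13.46 occupy positions 1–3 → average rank 2.
The 2 values of 11.21 occupy positions 6–7 → average rank (6+7)/2 = 6.5.
Rank 5 → value 11.3.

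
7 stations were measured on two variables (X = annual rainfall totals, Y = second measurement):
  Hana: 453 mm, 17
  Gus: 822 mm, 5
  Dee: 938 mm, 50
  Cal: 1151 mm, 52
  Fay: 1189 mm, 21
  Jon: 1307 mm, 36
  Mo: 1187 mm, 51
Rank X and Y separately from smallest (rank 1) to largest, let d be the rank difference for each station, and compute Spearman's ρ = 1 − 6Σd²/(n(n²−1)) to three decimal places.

Ranks of variable 1: 1, 2, 3, 4, 6, 7, 5
Ranks of variable 2: 2, 1, 5, 7, 3, 4, 6
d = r₁ − r₂: -1, 1, -2, -3, 3, 3, -1
d²: 1, 1, 4, 9, 9, 9, 1; Σd² = 34
ρ = 1 − 6·34/(7·48) = 1 − 204/336 = 0.393

0.393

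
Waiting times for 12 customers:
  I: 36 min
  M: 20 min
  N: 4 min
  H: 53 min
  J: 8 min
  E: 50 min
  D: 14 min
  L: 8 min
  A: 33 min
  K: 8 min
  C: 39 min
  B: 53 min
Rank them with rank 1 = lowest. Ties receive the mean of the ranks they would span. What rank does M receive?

Sorted (ascending): 4, 8, 8, 8, 14, 20, 33, 36, 39, 50, 53, 53
The 3 values of 8 occupy positions 2–4 → average rank 3.
The 2 values of 53 occupy positions 11–12 → average rank (11+12)/2 = 11.5.
M has value 20 min → rank 6.

6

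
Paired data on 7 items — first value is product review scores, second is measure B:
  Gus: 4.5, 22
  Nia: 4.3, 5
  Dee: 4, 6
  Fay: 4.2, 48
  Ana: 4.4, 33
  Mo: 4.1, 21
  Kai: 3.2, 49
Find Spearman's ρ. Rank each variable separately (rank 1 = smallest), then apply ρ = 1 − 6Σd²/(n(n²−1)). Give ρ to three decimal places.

-0.179

Ranks of variable 1: 7, 5, 2, 4, 6, 3, 1
Ranks of variable 2: 4, 1, 2, 6, 5, 3, 7
d = r₁ − r₂: 3, 4, 0, -2, 1, 0, -6
d²: 9, 16, 0, 4, 1, 0, 36; Σd² = 66
ρ = 1 − 6·66/(7·48) = 1 − 396/336 = -0.179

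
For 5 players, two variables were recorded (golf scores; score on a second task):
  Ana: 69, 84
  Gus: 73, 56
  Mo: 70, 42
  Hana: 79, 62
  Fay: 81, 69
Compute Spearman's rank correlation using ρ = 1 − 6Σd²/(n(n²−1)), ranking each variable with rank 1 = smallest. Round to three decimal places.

Ranks of variable 1: 1, 3, 2, 4, 5
Ranks of variable 2: 5, 2, 1, 3, 4
d = r₁ − r₂: -4, 1, 1, 1, 1
d²: 16, 1, 1, 1, 1; Σd² = 20
ρ = 1 − 6·20/(5·24) = 1 − 120/120 = 0.000

0.000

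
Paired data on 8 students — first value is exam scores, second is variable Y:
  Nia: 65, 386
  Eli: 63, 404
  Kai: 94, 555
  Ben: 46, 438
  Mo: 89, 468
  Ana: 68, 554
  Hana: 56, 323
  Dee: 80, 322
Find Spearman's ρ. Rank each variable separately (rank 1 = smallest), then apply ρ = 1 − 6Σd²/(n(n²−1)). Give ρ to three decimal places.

0.429

Ranks of variable 1: 4, 3, 8, 1, 7, 5, 2, 6
Ranks of variable 2: 3, 4, 8, 5, 6, 7, 2, 1
d = r₁ − r₂: 1, -1, 0, -4, 1, -2, 0, 5
d²: 1, 1, 0, 16, 1, 4, 0, 25; Σd² = 48
ρ = 1 − 6·48/(8·63) = 1 − 288/504 = 0.429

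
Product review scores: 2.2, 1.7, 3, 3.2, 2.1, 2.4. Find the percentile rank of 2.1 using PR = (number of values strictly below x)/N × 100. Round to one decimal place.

N = 6.
Strictly below 2.1: 1. Equal to 2.1: 1.
PR = 1/6 × 100 = 16.7

16.7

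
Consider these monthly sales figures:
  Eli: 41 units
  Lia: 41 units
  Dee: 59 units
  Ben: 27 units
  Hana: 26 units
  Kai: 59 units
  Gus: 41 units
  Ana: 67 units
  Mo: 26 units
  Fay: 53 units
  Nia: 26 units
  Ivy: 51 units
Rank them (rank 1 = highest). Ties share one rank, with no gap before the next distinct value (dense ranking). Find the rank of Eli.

5

Sorted (descending): 67, 59, 59, 53, 51, 41, 41, 41, 27, 26, 26, 26
The 2 values of 59 share dense rank 2.
The 3 values of 41 share dense rank 5.
The 3 values of 26 share dense rank 7.
Remaining distinct values take the next consecutive integers.
Eli has value 41 units → rank 5.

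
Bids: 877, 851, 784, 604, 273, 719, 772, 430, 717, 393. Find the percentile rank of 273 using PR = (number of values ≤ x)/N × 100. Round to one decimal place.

10.0

N = 10.
Strictly below 273: 0. Equal to 273: 1.
PR = 1/10 × 100 = 10.0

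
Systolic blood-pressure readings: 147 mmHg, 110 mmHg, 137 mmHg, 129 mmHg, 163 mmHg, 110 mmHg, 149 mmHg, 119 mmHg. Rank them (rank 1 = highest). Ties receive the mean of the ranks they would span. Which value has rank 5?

129

Sorted (descending): 163, 149, 147, 137, 129, 119, 110, 110
The 2 values of 110 occupy positions 7–8 → average rank (7+8)/2 = 7.5.
Rank 5 → value 129.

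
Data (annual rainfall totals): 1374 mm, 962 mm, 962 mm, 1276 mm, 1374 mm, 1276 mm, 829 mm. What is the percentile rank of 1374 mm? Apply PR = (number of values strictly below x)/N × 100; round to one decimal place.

71.4

N = 7.
Strictly below 1374: 5. Equal to 1374: 2.
PR = 5/7 × 100 = 71.4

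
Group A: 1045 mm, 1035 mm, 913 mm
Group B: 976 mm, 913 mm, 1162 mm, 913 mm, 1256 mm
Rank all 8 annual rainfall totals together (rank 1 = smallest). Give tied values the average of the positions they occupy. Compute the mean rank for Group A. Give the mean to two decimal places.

Sorted (ascending): 913, 913, 913, 976, 1035, 1045, 1162, 1256
The 3 values of 913 occupy positions 1–3 → average rank 2.
Group A values → pooled ranks: 1045→6, 1035→5, 913→2
Mean rank = (6 + 5 + 2) / 3 = 4.33

4.33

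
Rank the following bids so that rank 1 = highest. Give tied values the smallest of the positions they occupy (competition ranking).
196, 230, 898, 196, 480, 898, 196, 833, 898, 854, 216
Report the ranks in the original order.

Sorted (descending): 898, 898, 898, 854, 833, 480, 230, 216, 196, 196, 196
The 3 values of 898 occupy positions 1–3 → each gets rank 1.
The 3 values of 196 occupy positions 9–11 → each gets rank 9.

9, 7, 1, 9, 6, 1, 9, 5, 1, 4, 8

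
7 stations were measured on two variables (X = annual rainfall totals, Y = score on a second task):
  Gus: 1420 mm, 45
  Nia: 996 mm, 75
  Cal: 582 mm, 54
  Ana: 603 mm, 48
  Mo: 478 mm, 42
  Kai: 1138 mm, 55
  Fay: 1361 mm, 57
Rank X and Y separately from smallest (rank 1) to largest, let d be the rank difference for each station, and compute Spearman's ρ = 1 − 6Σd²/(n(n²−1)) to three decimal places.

Ranks of variable 1: 7, 4, 2, 3, 1, 5, 6
Ranks of variable 2: 2, 7, 4, 3, 1, 5, 6
d = r₁ − r₂: 5, -3, -2, 0, 0, 0, 0
d²: 25, 9, 4, 0, 0, 0, 0; Σd² = 38
ρ = 1 − 6·38/(7·48) = 1 − 228/336 = 0.321

0.321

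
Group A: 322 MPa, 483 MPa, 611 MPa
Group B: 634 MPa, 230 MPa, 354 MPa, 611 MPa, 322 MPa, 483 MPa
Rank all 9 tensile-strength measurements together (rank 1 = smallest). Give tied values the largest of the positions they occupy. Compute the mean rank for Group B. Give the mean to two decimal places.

5.17

Sorted (ascending): 230, 322, 322, 354, 483, 483, 611, 611, 634
The 2 values of 322 occupy positions 2–3 → each gets rank 3.
The 2 values of 483 occupy positions 5–6 → each gets rank 6.
The 2 values of 611 occupy positions 7–8 → each gets rank 8.
Group B values → pooled ranks: 634→9, 230→1, 354→4, 611→8, 322→3, 483→6
Mean rank = (9 + 1 + 4 + 8 + 3 + 6) / 6 = 5.17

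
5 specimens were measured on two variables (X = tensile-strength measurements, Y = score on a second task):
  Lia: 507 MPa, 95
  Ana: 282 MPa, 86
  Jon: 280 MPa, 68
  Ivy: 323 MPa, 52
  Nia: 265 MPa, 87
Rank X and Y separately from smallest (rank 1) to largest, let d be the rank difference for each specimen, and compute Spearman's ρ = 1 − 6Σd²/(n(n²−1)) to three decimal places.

0.100

Ranks of variable 1: 5, 3, 2, 4, 1
Ranks of variable 2: 5, 3, 2, 1, 4
d = r₁ − r₂: 0, 0, 0, 3, -3
d²: 0, 0, 0, 9, 9; Σd² = 18
ρ = 1 − 6·18/(5·24) = 1 − 108/120 = 0.100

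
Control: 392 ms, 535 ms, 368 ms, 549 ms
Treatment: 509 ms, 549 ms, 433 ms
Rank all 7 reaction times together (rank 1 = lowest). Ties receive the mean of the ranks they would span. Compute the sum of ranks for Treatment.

13.5

Sorted (ascending): 368, 392, 433, 509, 535, 549, 549
The 2 values of 549 occupy positions 6–7 → average rank (6+7)/2 = 6.5.
Treatment values → pooled ranks: 509→4, 549→6.5, 433→3
Rank sum = 4 + 6.5 + 3 = 13.5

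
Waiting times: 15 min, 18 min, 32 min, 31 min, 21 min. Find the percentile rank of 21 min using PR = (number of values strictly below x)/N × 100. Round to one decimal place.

N = 5.
Strictly below 21: 2. Equal to 21: 1.
PR = 2/5 × 100 = 40.0

40.0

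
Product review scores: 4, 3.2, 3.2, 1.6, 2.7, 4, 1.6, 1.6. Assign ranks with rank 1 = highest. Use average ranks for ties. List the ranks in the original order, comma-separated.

1.5, 3.5, 3.5, 7, 5, 1.5, 7, 7

Sorted (descending): 4, 4, 3.2, 3.2, 2.7, 1.6, 1.6, 1.6
The 2 values of 4 occupy positions 1–2 → average rank (1+2)/2 = 1.5.
The 2 values of 3.2 occupy positions 3–4 → average rank (3+4)/2 = 3.5.
The 3 values of 1.6 occupy positions 6–8 → average rank 7.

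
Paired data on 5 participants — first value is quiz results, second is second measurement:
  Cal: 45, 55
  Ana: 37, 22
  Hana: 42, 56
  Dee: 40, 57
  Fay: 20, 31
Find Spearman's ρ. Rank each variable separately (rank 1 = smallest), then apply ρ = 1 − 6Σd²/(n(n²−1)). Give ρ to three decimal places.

0.500

Ranks of variable 1: 5, 2, 4, 3, 1
Ranks of variable 2: 3, 1, 4, 5, 2
d = r₁ − r₂: 2, 1, 0, -2, -1
d²: 4, 1, 0, 4, 1; Σd² = 10
ρ = 1 − 6·10/(5·24) = 1 − 60/120 = 0.500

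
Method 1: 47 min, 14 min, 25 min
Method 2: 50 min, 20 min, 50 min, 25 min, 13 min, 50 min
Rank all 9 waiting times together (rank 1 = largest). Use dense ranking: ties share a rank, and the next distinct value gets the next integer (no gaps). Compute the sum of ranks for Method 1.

10

Sorted (descending): 50, 50, 50, 47, 25, 25, 20, 14, 13
The 3 values of 50 share dense rank 1.
The 2 values of 25 share dense rank 3.
Remaining distinct values take the next consecutive integers.
Method 1 values → pooled ranks: 47→2, 14→5, 25→3
Rank sum = 2 + 5 + 3 = 10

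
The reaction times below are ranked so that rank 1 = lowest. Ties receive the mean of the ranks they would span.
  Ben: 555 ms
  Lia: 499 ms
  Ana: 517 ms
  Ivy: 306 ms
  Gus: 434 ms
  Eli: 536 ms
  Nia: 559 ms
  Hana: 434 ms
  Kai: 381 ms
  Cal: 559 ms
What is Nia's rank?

Sorted (ascending): 306, 381, 434, 434, 499, 517, 536, 555, 559, 559
The 2 values of 434 occupy positions 3–4 → average rank (3+4)/2 = 3.5.
The 2 values of 559 occupy positions 9–10 → average rank (9+10)/2 = 9.5.
Nia has value 559 ms → rank 9.5.

9.5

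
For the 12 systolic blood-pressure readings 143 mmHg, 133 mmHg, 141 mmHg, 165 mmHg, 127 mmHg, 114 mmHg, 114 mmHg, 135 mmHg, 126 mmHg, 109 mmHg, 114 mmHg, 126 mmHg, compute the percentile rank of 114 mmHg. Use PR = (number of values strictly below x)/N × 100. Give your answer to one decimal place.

N = 12.
Strictly below 114: 1. Equal to 114: 3.
PR = 1/12 × 100 = 8.3

8.3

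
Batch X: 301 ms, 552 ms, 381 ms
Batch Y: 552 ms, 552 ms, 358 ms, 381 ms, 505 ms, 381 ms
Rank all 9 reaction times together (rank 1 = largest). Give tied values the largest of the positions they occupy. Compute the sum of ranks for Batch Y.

32

Sorted (descending): 552, 552, 552, 505, 381, 381, 381, 358, 301
The 3 values of 552 occupy positions 1–3 → each gets rank 3.
The 3 values of 381 occupy positions 5–7 → each gets rank 7.
Batch Y values → pooled ranks: 552→3, 552→3, 358→8, 381→7, 505→4, 381→7
Rank sum = 3 + 3 + 8 + 7 + 4 + 7 = 32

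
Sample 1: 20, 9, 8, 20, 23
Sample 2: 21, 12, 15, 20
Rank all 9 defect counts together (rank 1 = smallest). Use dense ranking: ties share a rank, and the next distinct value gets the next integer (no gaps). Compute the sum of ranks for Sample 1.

20

Sorted (ascending): 8, 9, 12, 15, 20, 20, 20, 21, 23
The 3 values of 20 share dense rank 5.
Remaining distinct values take the next consecutive integers.
Sample 1 values → pooled ranks: 20→5, 9→2, 8→1, 20→5, 23→7
Rank sum = 5 + 2 + 1 + 5 + 7 = 20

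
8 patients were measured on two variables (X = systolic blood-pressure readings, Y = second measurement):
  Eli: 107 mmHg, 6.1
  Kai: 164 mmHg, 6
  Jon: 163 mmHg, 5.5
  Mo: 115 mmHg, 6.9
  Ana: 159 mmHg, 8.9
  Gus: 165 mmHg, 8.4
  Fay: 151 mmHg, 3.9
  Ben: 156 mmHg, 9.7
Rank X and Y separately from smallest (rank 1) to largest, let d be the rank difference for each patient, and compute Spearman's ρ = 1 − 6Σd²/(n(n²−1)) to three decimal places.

Ranks of variable 1: 1, 7, 6, 2, 5, 8, 3, 4
Ranks of variable 2: 4, 3, 2, 5, 7, 6, 1, 8
d = r₁ − r₂: -3, 4, 4, -3, -2, 2, 2, -4
d²: 9, 16, 16, 9, 4, 4, 4, 16; Σd² = 78
ρ = 1 − 6·78/(8·63) = 1 − 468/504 = 0.071

0.071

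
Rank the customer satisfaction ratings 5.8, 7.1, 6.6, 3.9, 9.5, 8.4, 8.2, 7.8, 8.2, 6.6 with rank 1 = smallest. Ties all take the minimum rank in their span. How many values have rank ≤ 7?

8

Sorted (ascending): 3.9, 5.8, 6.6, 6.6, 7.1, 7.8, 8.2, 8.2, 8.4, 9.5
The 2 values of 6.6 occupy positions 3–4 → each gets rank 3.
The 2 values of 8.2 occupy positions 7–8 → each gets rank 7.
Ranks ≤ 7: {1, 2, 3, 3, 5, 6, 7, 7} → 8 values.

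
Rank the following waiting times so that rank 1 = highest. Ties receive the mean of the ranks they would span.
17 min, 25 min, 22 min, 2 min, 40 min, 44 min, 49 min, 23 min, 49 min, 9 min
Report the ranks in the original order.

Sorted (descending): 49, 49, 44, 40, 25, 23, 22, 17, 9, 2
The 2 values of 49 occupy positions 1–2 → average rank (1+2)/2 = 1.5.

8, 5, 7, 10, 4, 3, 1.5, 6, 1.5, 9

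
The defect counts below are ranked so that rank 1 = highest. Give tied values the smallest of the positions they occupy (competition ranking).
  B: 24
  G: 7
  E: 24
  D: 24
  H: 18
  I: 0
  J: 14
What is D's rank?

1

Sorted (descending): 24, 24, 24, 18, 14, 7, 0
The 3 values of 24 occupy positions 1–3 → each gets rank 1.
D has value 24 → rank 1.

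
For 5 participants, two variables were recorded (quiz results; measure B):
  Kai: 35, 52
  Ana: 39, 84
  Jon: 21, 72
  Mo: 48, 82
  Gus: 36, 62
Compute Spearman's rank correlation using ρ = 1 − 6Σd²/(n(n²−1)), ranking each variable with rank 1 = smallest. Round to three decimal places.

Ranks of variable 1: 2, 4, 1, 5, 3
Ranks of variable 2: 1, 5, 3, 4, 2
d = r₁ − r₂: 1, -1, -2, 1, 1
d²: 1, 1, 4, 1, 1; Σd² = 8
ρ = 1 − 6·8/(5·24) = 1 − 48/120 = 0.600

0.600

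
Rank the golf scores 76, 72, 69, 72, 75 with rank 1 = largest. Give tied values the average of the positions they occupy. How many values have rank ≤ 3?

2

Sorted (descending): 76, 75, 72, 72, 69
The 2 values of 72 occupy positions 3–4 → average rank (3+4)/2 = 3.5.
Ranks ≤ 3: {1, 2} → 2 values.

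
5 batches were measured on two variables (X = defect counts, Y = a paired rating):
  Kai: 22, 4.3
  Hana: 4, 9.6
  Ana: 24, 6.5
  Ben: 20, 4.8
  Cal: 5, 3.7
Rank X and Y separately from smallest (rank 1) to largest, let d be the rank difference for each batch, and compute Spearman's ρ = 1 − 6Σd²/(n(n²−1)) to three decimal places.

-0.100

Ranks of variable 1: 4, 1, 5, 3, 2
Ranks of variable 2: 2, 5, 4, 3, 1
d = r₁ − r₂: 2, -4, 1, 0, 1
d²: 4, 16, 1, 0, 1; Σd² = 22
ρ = 1 − 6·22/(5·24) = 1 − 132/120 = -0.100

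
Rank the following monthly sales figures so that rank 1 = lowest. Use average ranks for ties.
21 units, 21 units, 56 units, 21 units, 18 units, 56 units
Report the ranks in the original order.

Sorted (ascending): 18, 21, 21, 21, 56, 56
The 3 values of 21 occupy positions 2–4 → average rank 3.
The 2 values of 56 occupy positions 5–6 → average rank (5+6)/2 = 5.5.

3, 3, 5.5, 3, 1, 5.5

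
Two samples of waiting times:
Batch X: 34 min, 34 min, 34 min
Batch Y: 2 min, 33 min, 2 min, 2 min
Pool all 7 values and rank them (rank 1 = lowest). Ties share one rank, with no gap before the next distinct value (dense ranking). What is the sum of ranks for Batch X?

Sorted (ascending): 2, 2, 2, 33, 34, 34, 34
The 3 values of 2 share dense rank 1.
The 3 values of 34 share dense rank 3.
Remaining distinct values take the next consecutive integers.
Batch X values → pooled ranks: 34→3, 34→3, 34→3
Rank sum = 3 + 3 + 3 = 9

9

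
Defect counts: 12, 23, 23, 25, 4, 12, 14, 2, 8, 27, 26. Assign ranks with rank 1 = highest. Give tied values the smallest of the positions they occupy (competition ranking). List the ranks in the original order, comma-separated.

Sorted (descending): 27, 26, 25, 23, 23, 14, 12, 12, 8, 4, 2
The 2 values of 23 occupy positions 4–5 → each gets rank 4.
The 2 values of 12 occupy positions 7–8 → each gets rank 7.

7, 4, 4, 3, 10, 7, 6, 11, 9, 1, 2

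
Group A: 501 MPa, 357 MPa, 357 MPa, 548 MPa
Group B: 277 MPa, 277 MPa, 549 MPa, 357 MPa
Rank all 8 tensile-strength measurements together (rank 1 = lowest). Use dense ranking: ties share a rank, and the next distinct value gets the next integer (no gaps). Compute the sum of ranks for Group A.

Sorted (ascending): 277, 277, 357, 357, 357, 501, 548, 549
The 2 values of 277 share dense rank 1.
The 3 values of 357 share dense rank 2.
Remaining distinct values take the next consecutive integers.
Group A values → pooled ranks: 501→3, 357→2, 357→2, 548→4
Rank sum = 3 + 2 + 2 + 4 = 11

11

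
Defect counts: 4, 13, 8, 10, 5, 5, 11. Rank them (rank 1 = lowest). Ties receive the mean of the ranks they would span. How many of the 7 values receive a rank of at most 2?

Sorted (ascending): 4, 5, 5, 8, 10, 11, 13
The 2 values of 5 occupy positions 2–3 → average rank (2+3)/2 = 2.5.
Ranks ≤ 2: {1} → 1 value.

1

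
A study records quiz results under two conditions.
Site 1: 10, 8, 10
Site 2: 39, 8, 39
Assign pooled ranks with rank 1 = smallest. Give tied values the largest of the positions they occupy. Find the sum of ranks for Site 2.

14

Sorted (ascending): 8, 8, 10, 10, 39, 39
The 2 values of 8 occupy positions 1–2 → each gets rank 2.
The 2 values of 10 occupy positions 3–4 → each gets rank 4.
The 2 values of 39 occupy positions 5–6 → each gets rank 6.
Site 2 values → pooled ranks: 39→6, 8→2, 39→6
Rank sum = 6 + 2 + 6 = 14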